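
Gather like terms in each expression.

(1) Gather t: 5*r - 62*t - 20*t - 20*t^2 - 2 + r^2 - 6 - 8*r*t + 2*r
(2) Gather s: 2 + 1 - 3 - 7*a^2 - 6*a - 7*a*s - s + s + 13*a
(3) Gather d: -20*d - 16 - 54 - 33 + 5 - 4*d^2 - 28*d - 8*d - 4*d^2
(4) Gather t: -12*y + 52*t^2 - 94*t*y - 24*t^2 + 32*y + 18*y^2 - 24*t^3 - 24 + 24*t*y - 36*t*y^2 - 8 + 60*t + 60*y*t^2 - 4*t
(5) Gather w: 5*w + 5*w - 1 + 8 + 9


(1) = r^2 + 7*r - 20*t^2 + t*(-8*r - 82) - 8
(2) = -7*a^2 - 7*a*s + 7*a
(3) = -8*d^2 - 56*d - 98
(4) = -24*t^3 + t^2*(60*y + 28) + t*(-36*y^2 - 70*y + 56) + 18*y^2 + 20*y - 32
(5) = 10*w + 16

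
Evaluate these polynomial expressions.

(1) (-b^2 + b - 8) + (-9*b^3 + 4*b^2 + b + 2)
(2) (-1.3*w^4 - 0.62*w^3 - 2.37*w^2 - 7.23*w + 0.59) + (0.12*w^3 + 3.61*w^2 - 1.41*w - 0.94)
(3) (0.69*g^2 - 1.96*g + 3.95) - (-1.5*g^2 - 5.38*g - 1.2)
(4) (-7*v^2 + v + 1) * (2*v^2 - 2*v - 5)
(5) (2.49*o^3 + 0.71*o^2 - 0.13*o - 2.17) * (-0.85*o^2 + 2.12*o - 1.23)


(1) = -9*b^3 + 3*b^2 + 2*b - 6
(2) = -1.3*w^4 - 0.5*w^3 + 1.24*w^2 - 8.64*w - 0.35
(3) = 2.19*g^2 + 3.42*g + 5.15
(4) = -14*v^4 + 16*v^3 + 35*v^2 - 7*v - 5
(5) = -2.1165*o^5 + 4.6753*o^4 - 1.447*o^3 + 0.6956*o^2 - 4.4405*o + 2.6691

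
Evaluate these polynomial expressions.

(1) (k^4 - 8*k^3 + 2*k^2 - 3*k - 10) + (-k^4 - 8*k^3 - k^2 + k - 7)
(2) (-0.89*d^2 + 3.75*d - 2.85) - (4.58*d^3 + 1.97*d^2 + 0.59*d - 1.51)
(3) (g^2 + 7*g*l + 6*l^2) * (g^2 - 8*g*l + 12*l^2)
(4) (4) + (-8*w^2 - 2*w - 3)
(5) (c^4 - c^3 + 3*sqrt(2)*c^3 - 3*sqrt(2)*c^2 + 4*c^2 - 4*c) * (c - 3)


(1) = -16*k^3 + k^2 - 2*k - 17
(2) = -4.58*d^3 - 2.86*d^2 + 3.16*d - 1.34
(3) = g^4 - g^3*l - 38*g^2*l^2 + 36*g*l^3 + 72*l^4
(4) = -8*w^2 - 2*w + 1
(5) = c^5 - 4*c^4 + 3*sqrt(2)*c^4 - 12*sqrt(2)*c^3 + 7*c^3 - 16*c^2 + 9*sqrt(2)*c^2 + 12*c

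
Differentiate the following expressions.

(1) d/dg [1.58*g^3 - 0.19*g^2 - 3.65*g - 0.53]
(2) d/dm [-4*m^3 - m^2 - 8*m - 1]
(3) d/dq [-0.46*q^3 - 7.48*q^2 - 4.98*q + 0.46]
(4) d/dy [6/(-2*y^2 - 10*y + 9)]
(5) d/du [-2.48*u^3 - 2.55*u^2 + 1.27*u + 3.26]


(1) = 4.74*g^2 - 0.38*g - 3.65
(2) = -12*m^2 - 2*m - 8
(3) = -1.38*q^2 - 14.96*q - 4.98
(4) = 12*(2*y + 5)/(2*y^2 + 10*y - 9)^2
(5) = -7.44*u^2 - 5.1*u + 1.27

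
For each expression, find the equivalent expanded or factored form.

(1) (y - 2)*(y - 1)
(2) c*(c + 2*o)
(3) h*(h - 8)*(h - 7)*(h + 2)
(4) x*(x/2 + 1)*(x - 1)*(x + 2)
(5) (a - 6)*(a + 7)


(1) = y^2 - 3*y + 2
(2) = c^2 + 2*c*o
(3) = h^4 - 13*h^3 + 26*h^2 + 112*h
(4) = x^4/2 + 3*x^3/2 - 2*x
(5) = a^2 + a - 42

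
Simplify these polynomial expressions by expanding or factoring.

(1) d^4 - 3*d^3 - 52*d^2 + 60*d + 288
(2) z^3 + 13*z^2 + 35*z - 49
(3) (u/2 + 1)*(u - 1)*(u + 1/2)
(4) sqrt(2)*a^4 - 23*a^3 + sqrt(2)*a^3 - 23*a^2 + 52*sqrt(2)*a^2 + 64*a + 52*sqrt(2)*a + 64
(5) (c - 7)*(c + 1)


(1) = (d - 8)*(d - 3)*(d + 2)*(d + 6)
(2) = (z - 1)*(z + 7)^2
(3) = u^3/2 + 3*u^2/4 - 3*u/4 - 1/2
(4) = (a - 8*sqrt(2))*(a - 4*sqrt(2))*(a + sqrt(2)/2)*(sqrt(2)*a + sqrt(2))
(5) = c^2 - 6*c - 7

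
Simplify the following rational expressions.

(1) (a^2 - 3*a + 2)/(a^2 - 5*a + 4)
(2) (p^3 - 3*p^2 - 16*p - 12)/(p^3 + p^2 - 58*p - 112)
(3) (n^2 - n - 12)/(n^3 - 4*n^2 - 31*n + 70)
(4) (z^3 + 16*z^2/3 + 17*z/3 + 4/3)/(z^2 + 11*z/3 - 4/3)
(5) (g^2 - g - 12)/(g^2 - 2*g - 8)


(1) = (a - 2)/(a - 4)
(2) = (p^2 - 5*p - 6)/(p^2 - p - 56)
(3) = (n^2 - n - 12)/(n^3 - 4*n^2 - 31*n + 70)
(4) = (3*z^2 + 4*z + 1)/(3*z - 1)
(5) = (g + 3)/(g + 2)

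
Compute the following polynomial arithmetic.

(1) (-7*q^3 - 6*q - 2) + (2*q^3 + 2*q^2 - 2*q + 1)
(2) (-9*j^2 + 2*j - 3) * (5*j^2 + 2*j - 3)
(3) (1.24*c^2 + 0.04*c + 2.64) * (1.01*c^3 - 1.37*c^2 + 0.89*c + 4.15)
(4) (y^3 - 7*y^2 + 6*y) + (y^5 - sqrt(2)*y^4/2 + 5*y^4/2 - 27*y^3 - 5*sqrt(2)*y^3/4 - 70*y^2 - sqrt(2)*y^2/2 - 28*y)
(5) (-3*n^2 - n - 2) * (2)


(1) = -5*q^3 + 2*q^2 - 8*q - 1
(2) = -45*j^4 - 8*j^3 + 16*j^2 - 12*j + 9
(3) = 1.2524*c^5 - 1.6584*c^4 + 3.7152*c^3 + 1.5648*c^2 + 2.5156*c + 10.956
(4) = y^5 - sqrt(2)*y^4/2 + 5*y^4/2 - 26*y^3 - 5*sqrt(2)*y^3/4 - 77*y^2 - sqrt(2)*y^2/2 - 22*y
(5) = -6*n^2 - 2*n - 4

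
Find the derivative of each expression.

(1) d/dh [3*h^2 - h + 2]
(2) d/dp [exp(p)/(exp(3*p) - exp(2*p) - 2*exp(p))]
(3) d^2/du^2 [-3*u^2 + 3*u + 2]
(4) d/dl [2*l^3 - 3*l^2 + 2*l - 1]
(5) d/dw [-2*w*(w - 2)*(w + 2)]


(1) = 6*h - 1
(2) = (1 - 2*exp(p))*exp(p)/(-exp(2*p) + exp(p) + 2)^2
(3) = -6
(4) = 6*l^2 - 6*l + 2
(5) = 8 - 6*w^2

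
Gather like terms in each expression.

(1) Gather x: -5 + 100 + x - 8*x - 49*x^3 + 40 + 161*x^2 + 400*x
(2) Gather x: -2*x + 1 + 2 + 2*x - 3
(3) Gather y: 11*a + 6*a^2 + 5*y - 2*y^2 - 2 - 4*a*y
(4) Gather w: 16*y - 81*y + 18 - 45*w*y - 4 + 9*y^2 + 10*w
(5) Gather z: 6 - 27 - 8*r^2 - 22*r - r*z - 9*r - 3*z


(1) = -49*x^3 + 161*x^2 + 393*x + 135
(2) = 0
(3) = 6*a^2 + 11*a - 2*y^2 + y*(5 - 4*a) - 2
(4) = w*(10 - 45*y) + 9*y^2 - 65*y + 14
(5) = -8*r^2 - 31*r + z*(-r - 3) - 21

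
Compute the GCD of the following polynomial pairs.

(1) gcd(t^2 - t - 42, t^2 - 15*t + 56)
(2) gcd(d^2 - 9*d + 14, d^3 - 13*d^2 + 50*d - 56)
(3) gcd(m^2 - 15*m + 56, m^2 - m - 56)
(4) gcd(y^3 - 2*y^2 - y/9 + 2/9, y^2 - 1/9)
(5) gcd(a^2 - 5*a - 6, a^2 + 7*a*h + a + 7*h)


(1) = gcd((t - 7)*(t + 6), (t - 8)*(t - 7)) = t - 7
(2) = d^2 - 9*d + 14
(3) = gcd((m - 8)*(m - 7), (m - 8)*(m + 7)) = m - 8
(4) = y^2 - 1/9
(5) = gcd((a - 6)*(a + 1), (a + 1)*(a + 7*h)) = a + 1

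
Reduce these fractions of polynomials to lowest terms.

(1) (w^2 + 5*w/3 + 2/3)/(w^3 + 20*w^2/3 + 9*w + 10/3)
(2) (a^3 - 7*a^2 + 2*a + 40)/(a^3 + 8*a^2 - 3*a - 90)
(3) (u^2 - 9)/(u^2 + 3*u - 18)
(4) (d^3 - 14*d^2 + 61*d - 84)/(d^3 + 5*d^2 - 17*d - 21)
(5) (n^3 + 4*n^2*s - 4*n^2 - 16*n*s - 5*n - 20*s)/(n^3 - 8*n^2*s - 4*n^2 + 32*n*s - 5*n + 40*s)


(1) = 1/(w + 5)
(2) = (a^3 - 7*a^2 + 2*a + 40)/(a^3 + 8*a^2 - 3*a - 90)
(3) = (u + 3)/(u + 6)
(4) = (d^2 - 11*d + 28)/(d^2 + 8*d + 7)
(5) = (-n - 4*s)/(-n + 8*s)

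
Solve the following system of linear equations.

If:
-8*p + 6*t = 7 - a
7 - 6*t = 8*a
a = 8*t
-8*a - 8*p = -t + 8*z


Then:
a = 4/5
p = -7/10
t = 1/10
z = -7/80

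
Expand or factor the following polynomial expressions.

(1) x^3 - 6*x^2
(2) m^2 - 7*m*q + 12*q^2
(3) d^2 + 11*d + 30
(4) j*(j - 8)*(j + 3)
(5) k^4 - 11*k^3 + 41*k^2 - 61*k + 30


(1) = x^2*(x - 6)
(2) = (m - 4*q)*(m - 3*q)
(3) = (d + 5)*(d + 6)
(4) = j^3 - 5*j^2 - 24*j
(5) = (k - 5)*(k - 3)*(k - 2)*(k - 1)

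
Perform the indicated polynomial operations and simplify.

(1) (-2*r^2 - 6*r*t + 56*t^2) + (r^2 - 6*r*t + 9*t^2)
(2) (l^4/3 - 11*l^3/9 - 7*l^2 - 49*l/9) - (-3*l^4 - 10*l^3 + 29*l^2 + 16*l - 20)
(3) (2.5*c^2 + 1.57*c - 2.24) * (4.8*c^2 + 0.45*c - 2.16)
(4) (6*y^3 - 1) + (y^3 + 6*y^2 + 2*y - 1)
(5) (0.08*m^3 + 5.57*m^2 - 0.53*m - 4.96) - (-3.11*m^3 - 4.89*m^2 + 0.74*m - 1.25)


(1) = -r^2 - 12*r*t + 65*t^2
(2) = 10*l^4/3 + 79*l^3/9 - 36*l^2 - 193*l/9 + 20
(3) = 12.0*c^4 + 8.661*c^3 - 15.4455*c^2 - 4.3992*c + 4.8384
(4) = 7*y^3 + 6*y^2 + 2*y - 2
(5) = 3.19*m^3 + 10.46*m^2 - 1.27*m - 3.71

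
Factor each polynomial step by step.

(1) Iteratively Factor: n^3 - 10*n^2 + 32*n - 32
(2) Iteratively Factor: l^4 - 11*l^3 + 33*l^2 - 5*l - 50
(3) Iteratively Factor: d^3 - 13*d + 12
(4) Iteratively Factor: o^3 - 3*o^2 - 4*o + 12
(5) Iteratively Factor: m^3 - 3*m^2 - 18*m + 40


(1) = (n - 4)*(n^2 - 6*n + 8) = (n - 4)*(n - 2)*(n - 4)
(2) = (l - 2)*(l^3 - 9*l^2 + 15*l + 25) = (l - 5)*(l - 2)*(l^2 - 4*l - 5) = (l - 5)^2*(l - 2)*(l + 1)
(3) = (d - 1)*(d^2 + d - 12) = (d - 1)*(d + 4)*(d - 3)
(4) = (o + 2)*(o^2 - 5*o + 6) = (o - 3)*(o + 2)*(o - 2)
(5) = (m - 2)*(m^2 - m - 20) = (m - 2)*(m + 4)*(m - 5)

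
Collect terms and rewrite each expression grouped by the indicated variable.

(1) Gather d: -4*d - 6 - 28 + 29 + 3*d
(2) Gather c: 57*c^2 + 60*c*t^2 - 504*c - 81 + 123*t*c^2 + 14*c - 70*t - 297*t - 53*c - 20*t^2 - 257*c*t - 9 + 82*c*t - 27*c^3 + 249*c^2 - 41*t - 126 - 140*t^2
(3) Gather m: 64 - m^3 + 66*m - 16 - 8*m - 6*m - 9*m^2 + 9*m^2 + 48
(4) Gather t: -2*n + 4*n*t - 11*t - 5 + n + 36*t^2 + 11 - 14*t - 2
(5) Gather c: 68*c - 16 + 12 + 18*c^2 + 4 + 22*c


(1) = -d - 5
(2) = -27*c^3 + c^2*(123*t + 306) + c*(60*t^2 - 175*t - 543) - 160*t^2 - 408*t - 216
(3) = -m^3 + 52*m + 96
(4) = -n + 36*t^2 + t*(4*n - 25) + 4
(5) = 18*c^2 + 90*c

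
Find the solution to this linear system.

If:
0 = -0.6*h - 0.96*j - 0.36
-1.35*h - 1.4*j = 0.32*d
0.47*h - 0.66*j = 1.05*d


Then:
d = 0.74
h = 0.60
j = -0.75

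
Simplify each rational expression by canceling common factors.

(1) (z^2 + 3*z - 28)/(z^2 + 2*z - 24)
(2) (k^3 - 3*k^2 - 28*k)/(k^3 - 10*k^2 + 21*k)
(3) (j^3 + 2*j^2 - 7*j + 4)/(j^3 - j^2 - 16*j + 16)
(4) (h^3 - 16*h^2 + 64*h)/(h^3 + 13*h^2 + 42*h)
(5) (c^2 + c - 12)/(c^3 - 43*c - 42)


(1) = (z + 7)/(z + 6)
(2) = (k + 4)/(k - 3)
(3) = (j - 1)/(j - 4)
(4) = (h^2 - 16*h + 64)/(h^2 + 13*h + 42)
(5) = (c^2 + c - 12)/(c^3 - 43*c - 42)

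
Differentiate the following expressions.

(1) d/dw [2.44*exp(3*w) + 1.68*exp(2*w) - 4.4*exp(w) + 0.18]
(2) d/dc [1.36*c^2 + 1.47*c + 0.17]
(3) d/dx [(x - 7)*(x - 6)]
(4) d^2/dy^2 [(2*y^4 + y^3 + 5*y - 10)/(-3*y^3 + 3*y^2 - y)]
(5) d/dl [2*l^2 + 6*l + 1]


(1) = (7.32*exp(2*w) + 3.36*exp(w) - 4.4)*exp(w)
(2) = 2.72*c + 1.47
(3) = 2*x - 13
(4) = 2*(-21*y^6 - 108*y^5 + 669*y^4 - 751*y^3 + 360*y^2 - 90*y + 10)/(y^3*(27*y^6 - 81*y^5 + 108*y^4 - 81*y^3 + 36*y^2 - 9*y + 1))
(5) = 4*l + 6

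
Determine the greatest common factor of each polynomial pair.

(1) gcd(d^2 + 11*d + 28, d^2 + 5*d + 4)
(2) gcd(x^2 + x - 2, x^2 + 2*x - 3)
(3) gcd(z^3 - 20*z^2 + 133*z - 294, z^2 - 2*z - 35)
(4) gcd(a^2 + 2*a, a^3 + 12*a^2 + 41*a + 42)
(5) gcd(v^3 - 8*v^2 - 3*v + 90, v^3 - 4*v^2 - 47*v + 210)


(1) = d + 4
(2) = gcd((x - 1)*(x + 2), (x - 1)*(x + 3)) = x - 1
(3) = gcd((z - 7)^2*(z - 6), (z - 7)*(z + 5)) = z - 7
(4) = gcd(a*(a + 2), (a + 2)*(a + 3)*(a + 7)) = a + 2
(5) = v^2 - 11*v + 30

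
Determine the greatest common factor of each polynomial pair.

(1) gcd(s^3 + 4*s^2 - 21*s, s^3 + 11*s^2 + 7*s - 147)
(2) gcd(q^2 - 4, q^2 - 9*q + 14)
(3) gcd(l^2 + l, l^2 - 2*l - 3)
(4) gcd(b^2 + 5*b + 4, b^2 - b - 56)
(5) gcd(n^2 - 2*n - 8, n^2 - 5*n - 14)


(1) = gcd(s*(s - 3)*(s + 7), (s - 3)*(s + 7)^2) = s^2 + 4*s - 21
(2) = gcd((q - 2)*(q + 2), (q - 7)*(q - 2)) = q - 2
(3) = gcd(l*(l + 1), (l - 3)*(l + 1)) = l + 1
(4) = gcd((b + 1)*(b + 4), (b - 8)*(b + 7)) = 1
(5) = n + 2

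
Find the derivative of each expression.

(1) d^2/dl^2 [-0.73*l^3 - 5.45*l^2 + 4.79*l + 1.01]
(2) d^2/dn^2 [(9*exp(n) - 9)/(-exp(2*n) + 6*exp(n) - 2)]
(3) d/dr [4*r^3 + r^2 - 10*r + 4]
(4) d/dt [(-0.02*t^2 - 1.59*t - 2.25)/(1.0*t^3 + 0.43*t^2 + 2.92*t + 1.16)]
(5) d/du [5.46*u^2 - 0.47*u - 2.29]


(1) = -4.38*l - 10.9
(2) = 9*(-exp(4*n) - 2*exp(3*n) - 6*exp(2*n) + 16*exp(n) + 8)*exp(n)/(exp(6*n) - 18*exp(5*n) + 114*exp(4*n) - 288*exp(3*n) + 228*exp(2*n) - 72*exp(n) + 8)
(3) = 12*r^2 + 2*r - 10
(4) = (0.02*t^4 + 3.18*t^3 + 7.3753*t^2 + 1.8886*t + 4.7256)/(1.0*t^6 + 0.86*t^5 + 6.0249*t^4 + 4.8312*t^3 + 9.524*t^2 + 6.7744*t + 1.3456)
(5) = 10.92*u - 0.47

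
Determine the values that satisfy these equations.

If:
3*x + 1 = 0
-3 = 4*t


Then:
t = -3/4
x = -1/3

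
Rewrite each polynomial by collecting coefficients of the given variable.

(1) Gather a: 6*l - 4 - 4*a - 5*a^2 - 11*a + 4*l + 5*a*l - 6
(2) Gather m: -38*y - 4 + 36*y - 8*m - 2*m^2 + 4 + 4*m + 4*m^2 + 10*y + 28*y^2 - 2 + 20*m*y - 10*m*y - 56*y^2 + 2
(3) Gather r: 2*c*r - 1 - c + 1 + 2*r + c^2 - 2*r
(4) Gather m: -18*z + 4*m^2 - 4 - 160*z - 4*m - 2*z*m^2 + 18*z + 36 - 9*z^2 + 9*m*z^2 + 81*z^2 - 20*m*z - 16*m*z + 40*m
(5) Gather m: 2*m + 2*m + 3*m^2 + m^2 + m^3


(1) = -5*a^2 + a*(5*l - 15) + 10*l - 10
(2) = 2*m^2 + m*(10*y - 4) - 28*y^2 + 8*y
(3) = c^2 + 2*c*r - c
(4) = m^2*(4 - 2*z) + m*(9*z^2 - 36*z + 36) + 72*z^2 - 160*z + 32
(5) = m^3 + 4*m^2 + 4*m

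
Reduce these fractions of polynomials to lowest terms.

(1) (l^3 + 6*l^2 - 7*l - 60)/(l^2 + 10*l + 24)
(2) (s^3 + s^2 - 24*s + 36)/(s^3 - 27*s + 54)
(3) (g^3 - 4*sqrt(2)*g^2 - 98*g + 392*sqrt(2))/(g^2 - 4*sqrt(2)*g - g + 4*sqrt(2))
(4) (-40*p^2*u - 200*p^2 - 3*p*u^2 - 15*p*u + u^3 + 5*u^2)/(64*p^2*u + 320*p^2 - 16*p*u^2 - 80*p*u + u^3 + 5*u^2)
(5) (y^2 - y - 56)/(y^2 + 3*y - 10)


(1) = (l^2 + 2*l - 15)/(l + 6)
(2) = (s - 2)/(s - 3)
(3) = (g^2 - 98)/(g - 1)
(4) = (-5*p - u)/(8*p - u)
(5) = (y^2 - y - 56)/(y^2 + 3*y - 10)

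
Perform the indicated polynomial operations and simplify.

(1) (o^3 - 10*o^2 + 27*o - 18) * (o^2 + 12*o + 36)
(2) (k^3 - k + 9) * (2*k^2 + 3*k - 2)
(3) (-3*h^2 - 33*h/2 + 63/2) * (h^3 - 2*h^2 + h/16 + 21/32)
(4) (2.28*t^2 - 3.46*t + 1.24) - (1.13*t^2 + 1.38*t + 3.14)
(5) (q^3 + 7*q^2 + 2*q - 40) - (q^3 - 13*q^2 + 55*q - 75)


(1) = o^5 + 2*o^4 - 57*o^3 - 54*o^2 + 756*o - 648
(2) = 2*k^5 + 3*k^4 - 4*k^3 + 15*k^2 + 29*k - 18
(3) = -3*h^5 - 21*h^4/2 + 1029*h^3/16 - 66*h^2 - 567*h/64 + 1323/64
(4) = 1.15*t^2 - 4.84*t - 1.9
(5) = 20*q^2 - 53*q + 35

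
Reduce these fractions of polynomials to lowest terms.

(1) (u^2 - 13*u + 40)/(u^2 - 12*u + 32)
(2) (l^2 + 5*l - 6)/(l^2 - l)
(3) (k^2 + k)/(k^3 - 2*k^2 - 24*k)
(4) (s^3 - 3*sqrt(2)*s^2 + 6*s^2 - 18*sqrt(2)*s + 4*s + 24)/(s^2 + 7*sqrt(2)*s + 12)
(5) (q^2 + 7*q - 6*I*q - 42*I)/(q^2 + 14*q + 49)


(1) = (u - 5)/(u - 4)
(2) = (l + 6)/l
(3) = (k + 1)/(k^2 - 2*k - 24)
(4) = (s^3 + s^2*(6 - 3*sqrt(2)) + s*(4 - 18*sqrt(2)) + 24)/(s^2 + 7*sqrt(2)*s + 12)
(5) = (q - 6*I)/(q + 7)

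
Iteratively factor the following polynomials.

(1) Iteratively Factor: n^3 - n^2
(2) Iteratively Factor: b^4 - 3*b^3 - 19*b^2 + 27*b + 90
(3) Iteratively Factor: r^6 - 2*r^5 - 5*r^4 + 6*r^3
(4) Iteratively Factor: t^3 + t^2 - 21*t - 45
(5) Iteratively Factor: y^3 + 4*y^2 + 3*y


(1) = (n - 1)*(n^2) = n*(n - 1)*(n)
(2) = (b + 3)*(b^3 - 6*b^2 - b + 30) = (b - 5)*(b + 3)*(b^2 - b - 6) = (b - 5)*(b - 3)*(b + 3)*(b + 2)
(3) = (r - 3)*(r^5 + r^4 - 2*r^3) = r*(r - 3)*(r^4 + r^3 - 2*r^2) = r*(r - 3)*(r - 1)*(r^3 + 2*r^2) = r^2*(r - 3)*(r - 1)*(r^2 + 2*r) = r^2*(r - 3)*(r - 1)*(r + 2)*(r)
(4) = (t + 3)*(t^2 - 2*t - 15) = (t - 5)*(t + 3)*(t + 3)
(5) = (y + 1)*(y^2 + 3*y) = y*(y + 1)*(y + 3)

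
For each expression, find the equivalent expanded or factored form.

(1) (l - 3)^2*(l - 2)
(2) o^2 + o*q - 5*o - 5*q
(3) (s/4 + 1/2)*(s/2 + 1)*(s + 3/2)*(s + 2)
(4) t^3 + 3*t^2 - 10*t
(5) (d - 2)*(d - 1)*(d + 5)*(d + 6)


(1) = l^3 - 8*l^2 + 21*l - 18
(2) = (o - 5)*(o + q)
(3) = s^4/8 + 15*s^3/16 + 21*s^2/8 + 13*s/4 + 3/2
(4) = t*(t - 2)*(t + 5)
(5) = d^4 + 8*d^3 - d^2 - 68*d + 60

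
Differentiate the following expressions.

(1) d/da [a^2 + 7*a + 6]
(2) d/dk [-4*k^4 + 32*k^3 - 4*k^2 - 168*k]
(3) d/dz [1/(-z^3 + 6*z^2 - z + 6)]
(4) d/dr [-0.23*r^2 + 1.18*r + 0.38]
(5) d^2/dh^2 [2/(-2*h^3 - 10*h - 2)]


(1) = 2*a + 7
(2) = -16*k^3 + 96*k^2 - 8*k - 168
(3) = (3*z^2 - 12*z + 1)/(z^3 - 6*z^2 + z - 6)^2
(4) = 1.18 - 0.46*r
(5) = 2*(3*h*(h^3 + 5*h + 1) - (3*h^2 + 5)^2)/(h^3 + 5*h + 1)^3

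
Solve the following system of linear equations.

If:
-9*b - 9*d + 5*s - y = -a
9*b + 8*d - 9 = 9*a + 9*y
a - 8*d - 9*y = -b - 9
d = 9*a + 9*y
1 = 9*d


Then:
a = -361/405
b = 74/81
d = 1/9
s = 4462/2025
y = 122/135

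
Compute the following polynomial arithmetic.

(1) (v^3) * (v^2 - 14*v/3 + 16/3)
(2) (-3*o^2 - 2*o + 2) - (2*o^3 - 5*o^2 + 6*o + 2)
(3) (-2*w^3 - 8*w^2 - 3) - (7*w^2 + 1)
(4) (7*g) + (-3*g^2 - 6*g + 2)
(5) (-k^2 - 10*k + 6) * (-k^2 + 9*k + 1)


(1) = v^5 - 14*v^4/3 + 16*v^3/3
(2) = -2*o^3 + 2*o^2 - 8*o
(3) = -2*w^3 - 15*w^2 - 4
(4) = -3*g^2 + g + 2
(5) = k^4 + k^3 - 97*k^2 + 44*k + 6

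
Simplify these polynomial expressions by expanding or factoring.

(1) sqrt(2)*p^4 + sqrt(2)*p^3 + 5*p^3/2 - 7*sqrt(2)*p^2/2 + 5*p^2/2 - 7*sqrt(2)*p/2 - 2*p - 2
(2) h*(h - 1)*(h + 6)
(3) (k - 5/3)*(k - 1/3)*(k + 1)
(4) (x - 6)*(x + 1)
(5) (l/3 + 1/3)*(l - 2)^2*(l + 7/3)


(1) = (p + 1)*(p - sqrt(2))*(p + 2*sqrt(2))*(sqrt(2)*p + 1/2)
(2) = h^3 + 5*h^2 - 6*h
(3) = k^3 - k^2 - 13*k/9 + 5/9
(4) = x^2 - 5*x - 6
(5) = l^4/3 - 2*l^3/9 - 7*l^2/3 + 4*l/3 + 28/9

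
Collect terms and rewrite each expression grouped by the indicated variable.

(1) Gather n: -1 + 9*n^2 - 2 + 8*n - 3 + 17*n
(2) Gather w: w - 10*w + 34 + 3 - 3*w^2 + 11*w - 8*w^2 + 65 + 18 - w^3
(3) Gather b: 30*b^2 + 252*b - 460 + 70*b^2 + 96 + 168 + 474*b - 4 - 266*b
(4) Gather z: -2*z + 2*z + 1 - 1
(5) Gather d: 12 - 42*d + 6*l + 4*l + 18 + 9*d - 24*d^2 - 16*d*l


(1) = 9*n^2 + 25*n - 6
(2) = -w^3 - 11*w^2 + 2*w + 120
(3) = 100*b^2 + 460*b - 200
(4) = 0
(5) = -24*d^2 + d*(-16*l - 33) + 10*l + 30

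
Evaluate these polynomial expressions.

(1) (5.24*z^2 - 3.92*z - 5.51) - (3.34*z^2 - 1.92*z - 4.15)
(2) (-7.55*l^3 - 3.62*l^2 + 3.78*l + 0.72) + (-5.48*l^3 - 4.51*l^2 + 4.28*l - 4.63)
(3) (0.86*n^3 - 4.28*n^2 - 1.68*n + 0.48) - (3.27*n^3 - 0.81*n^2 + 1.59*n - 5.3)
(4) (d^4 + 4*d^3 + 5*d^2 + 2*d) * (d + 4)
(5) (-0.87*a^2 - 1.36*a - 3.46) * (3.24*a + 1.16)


(1) = 1.9*z^2 - 2.0*z - 1.36
(2) = -13.03*l^3 - 8.13*l^2 + 8.06*l - 3.91
(3) = -2.41*n^3 - 3.47*n^2 - 3.27*n + 5.78
(4) = d^5 + 8*d^4 + 21*d^3 + 22*d^2 + 8*d
(5) = -2.8188*a^3 - 5.4156*a^2 - 12.788*a - 4.0136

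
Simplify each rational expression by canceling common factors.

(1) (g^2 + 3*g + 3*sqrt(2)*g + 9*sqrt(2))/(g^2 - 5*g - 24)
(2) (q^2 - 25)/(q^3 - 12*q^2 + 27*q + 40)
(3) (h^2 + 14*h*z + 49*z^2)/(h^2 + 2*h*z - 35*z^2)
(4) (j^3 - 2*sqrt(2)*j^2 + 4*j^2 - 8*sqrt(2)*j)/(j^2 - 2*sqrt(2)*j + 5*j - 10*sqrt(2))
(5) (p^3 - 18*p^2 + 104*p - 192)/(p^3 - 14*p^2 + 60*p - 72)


(1) = (g + 3*sqrt(2))/(g - 8)
(2) = (q + 5)/(q^2 - 7*q - 8)
(3) = (-h - 7*z)/(-h + 5*z)
(4) = (j^2 + 4*j)/(j + 5)
(5) = (p^2 - 12*p + 32)/(p^2 - 8*p + 12)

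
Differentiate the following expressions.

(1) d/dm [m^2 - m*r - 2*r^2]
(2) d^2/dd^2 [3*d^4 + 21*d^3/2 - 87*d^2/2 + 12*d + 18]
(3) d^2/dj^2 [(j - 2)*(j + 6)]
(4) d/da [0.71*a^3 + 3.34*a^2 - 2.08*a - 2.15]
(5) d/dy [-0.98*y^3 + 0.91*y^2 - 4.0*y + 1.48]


(1) = 2*m - r
(2) = 36*d^2 + 63*d - 87
(3) = 2
(4) = 2.13*a^2 + 6.68*a - 2.08
(5) = -2.94*y^2 + 1.82*y - 4.0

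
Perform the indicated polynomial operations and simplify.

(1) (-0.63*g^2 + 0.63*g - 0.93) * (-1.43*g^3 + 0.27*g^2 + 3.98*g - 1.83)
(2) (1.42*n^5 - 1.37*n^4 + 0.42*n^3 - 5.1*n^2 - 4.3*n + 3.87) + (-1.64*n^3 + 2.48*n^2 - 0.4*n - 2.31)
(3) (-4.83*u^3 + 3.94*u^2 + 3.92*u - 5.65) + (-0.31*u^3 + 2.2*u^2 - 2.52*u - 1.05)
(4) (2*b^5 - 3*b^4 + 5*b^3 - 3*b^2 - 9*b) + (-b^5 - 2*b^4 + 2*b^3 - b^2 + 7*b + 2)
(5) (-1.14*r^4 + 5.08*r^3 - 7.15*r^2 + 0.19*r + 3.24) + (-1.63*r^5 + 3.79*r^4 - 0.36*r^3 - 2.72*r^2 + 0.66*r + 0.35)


(1) = 0.9009*g^5 - 1.071*g^4 - 1.0074*g^3 + 3.4092*g^2 - 4.8543*g + 1.7019
(2) = 1.42*n^5 - 1.37*n^4 - 1.22*n^3 - 2.62*n^2 - 4.7*n + 1.56
(3) = -5.14*u^3 + 6.14*u^2 + 1.4*u - 6.7
(4) = b^5 - 5*b^4 + 7*b^3 - 4*b^2 - 2*b + 2
(5) = -1.63*r^5 + 2.65*r^4 + 4.72*r^3 - 9.87*r^2 + 0.85*r + 3.59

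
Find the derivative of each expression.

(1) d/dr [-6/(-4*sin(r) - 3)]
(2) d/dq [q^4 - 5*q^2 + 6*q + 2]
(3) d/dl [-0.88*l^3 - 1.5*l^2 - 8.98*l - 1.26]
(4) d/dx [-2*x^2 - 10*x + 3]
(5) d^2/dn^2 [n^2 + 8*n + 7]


(1) = -24*cos(r)/(4*sin(r) + 3)^2
(2) = 4*q^3 - 10*q + 6
(3) = -2.64*l^2 - 3.0*l - 8.98
(4) = -4*x - 10
(5) = 2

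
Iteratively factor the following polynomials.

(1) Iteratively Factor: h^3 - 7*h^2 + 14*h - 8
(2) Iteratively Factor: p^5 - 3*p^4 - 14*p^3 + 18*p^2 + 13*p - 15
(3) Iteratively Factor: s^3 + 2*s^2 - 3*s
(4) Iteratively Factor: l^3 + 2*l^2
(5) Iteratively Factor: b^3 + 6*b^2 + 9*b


(1) = (h - 4)*(h^2 - 3*h + 2) = (h - 4)*(h - 2)*(h - 1)
(2) = (p + 3)*(p^4 - 6*p^3 + 4*p^2 + 6*p - 5) = (p + 1)*(p + 3)*(p^3 - 7*p^2 + 11*p - 5) = (p - 1)*(p + 1)*(p + 3)*(p^2 - 6*p + 5) = (p - 1)^2*(p + 1)*(p + 3)*(p - 5)
(3) = (s)*(s^2 + 2*s - 3) = s*(s - 1)*(s + 3)
(4) = (l)*(l^2 + 2*l) = l^2*(l + 2)
(5) = (b + 3)*(b^2 + 3*b) = b*(b + 3)*(b + 3)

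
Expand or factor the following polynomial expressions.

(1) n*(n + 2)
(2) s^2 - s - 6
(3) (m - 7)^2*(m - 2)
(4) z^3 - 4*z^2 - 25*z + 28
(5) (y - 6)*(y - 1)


(1) = n^2 + 2*n
(2) = (s - 3)*(s + 2)
(3) = m^3 - 16*m^2 + 77*m - 98
(4) = (z - 7)*(z - 1)*(z + 4)
(5) = y^2 - 7*y + 6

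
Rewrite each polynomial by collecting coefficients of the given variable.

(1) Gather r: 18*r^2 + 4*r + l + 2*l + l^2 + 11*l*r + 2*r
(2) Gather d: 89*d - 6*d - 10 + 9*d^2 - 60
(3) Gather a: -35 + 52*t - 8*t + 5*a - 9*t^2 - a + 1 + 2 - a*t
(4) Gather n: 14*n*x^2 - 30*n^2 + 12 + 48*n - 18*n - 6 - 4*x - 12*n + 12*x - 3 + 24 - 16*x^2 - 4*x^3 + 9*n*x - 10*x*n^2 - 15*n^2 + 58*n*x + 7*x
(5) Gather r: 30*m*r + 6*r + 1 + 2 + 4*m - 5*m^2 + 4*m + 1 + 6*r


(1) = l^2 + 3*l + 18*r^2 + r*(11*l + 6)
(2) = 9*d^2 + 83*d - 70
(3) = a*(4 - t) - 9*t^2 + 44*t - 32
(4) = n^2*(-10*x - 45) + n*(14*x^2 + 67*x + 18) - 4*x^3 - 16*x^2 + 15*x + 27
(5) = -5*m^2 + 8*m + r*(30*m + 12) + 4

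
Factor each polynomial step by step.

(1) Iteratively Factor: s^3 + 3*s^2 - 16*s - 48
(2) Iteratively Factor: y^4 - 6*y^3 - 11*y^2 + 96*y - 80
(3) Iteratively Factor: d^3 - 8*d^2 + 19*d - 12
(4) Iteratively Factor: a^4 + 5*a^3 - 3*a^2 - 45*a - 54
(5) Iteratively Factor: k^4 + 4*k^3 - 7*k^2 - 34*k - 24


(1) = (s + 4)*(s^2 - s - 12) = (s + 3)*(s + 4)*(s - 4)
(2) = (y - 4)*(y^3 - 2*y^2 - 19*y + 20) = (y - 5)*(y - 4)*(y^2 + 3*y - 4) = (y - 5)*(y - 4)*(y - 1)*(y + 4)
(3) = (d - 1)*(d^2 - 7*d + 12) = (d - 4)*(d - 1)*(d - 3)
(4) = (a + 2)*(a^3 + 3*a^2 - 9*a - 27) = (a + 2)*(a + 3)*(a^2 - 9) = (a - 3)*(a + 2)*(a + 3)*(a + 3)
(5) = (k + 4)*(k^3 - 7*k - 6) = (k + 2)*(k + 4)*(k^2 - 2*k - 3) = (k + 1)*(k + 2)*(k + 4)*(k - 3)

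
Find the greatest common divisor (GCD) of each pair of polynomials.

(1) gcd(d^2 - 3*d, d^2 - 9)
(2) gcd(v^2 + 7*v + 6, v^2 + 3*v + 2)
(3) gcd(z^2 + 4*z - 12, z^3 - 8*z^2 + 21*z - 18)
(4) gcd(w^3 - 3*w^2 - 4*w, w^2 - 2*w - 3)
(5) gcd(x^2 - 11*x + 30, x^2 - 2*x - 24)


(1) = gcd(d*(d - 3), (d - 3)*(d + 3)) = d - 3
(2) = gcd((v + 1)*(v + 6), (v + 1)*(v + 2)) = v + 1
(3) = z - 2
(4) = gcd(w*(w - 4)*(w + 1), (w - 3)*(w + 1)) = w + 1
(5) = gcd((x - 6)*(x - 5), (x - 6)*(x + 4)) = x - 6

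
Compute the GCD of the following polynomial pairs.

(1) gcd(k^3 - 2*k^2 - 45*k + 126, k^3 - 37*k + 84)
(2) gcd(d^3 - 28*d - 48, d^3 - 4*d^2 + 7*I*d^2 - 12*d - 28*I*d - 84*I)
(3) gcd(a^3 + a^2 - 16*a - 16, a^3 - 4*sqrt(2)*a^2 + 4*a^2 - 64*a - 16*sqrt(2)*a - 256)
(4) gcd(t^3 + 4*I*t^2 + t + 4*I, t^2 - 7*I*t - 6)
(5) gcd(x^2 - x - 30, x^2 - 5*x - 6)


(1) = gcd((k - 6)*(k - 3)*(k + 7), (k - 4)*(k - 3)*(k + 7)) = k^2 + 4*k - 21
(2) = d^2 - 4*d - 12
(3) = a + 4
(4) = gcd((t - I)*(t + I)*(t + 4*I), (t - 6*I)*(t - I)) = t - I
(5) = gcd((x - 6)*(x + 5), (x - 6)*(x + 1)) = x - 6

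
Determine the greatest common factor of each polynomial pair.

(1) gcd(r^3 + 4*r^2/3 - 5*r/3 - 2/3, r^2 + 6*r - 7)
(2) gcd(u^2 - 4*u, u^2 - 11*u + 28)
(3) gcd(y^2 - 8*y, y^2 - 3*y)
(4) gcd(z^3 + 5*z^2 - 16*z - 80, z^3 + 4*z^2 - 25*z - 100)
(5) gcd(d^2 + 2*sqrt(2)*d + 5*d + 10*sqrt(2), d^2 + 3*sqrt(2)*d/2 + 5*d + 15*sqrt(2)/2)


(1) = gcd((r - 1)*(r + 1/3)*(r + 2), (r - 1)*(r + 7)) = r - 1
(2) = u - 4
(3) = gcd(y*(y - 8), y*(y - 3)) = y
(4) = z^2 + 9*z + 20
(5) = d + 5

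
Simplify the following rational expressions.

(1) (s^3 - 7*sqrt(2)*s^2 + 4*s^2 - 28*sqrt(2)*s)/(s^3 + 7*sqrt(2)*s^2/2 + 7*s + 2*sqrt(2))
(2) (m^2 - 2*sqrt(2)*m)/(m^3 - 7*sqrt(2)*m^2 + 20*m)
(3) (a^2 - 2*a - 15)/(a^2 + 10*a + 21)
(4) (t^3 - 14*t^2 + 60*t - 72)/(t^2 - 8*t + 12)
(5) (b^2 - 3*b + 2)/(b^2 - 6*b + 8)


(1) = (2*s^3 + s^2*(8 - 14*sqrt(2)) - 56*sqrt(2)*s)/(2*s^3 + 7*sqrt(2)*s^2 + 14*s + 4*sqrt(2))
(2) = 1/(m - 5*sqrt(2))
(3) = (a - 5)/(a + 7)
(4) = t - 6
(5) = (b - 1)/(b - 4)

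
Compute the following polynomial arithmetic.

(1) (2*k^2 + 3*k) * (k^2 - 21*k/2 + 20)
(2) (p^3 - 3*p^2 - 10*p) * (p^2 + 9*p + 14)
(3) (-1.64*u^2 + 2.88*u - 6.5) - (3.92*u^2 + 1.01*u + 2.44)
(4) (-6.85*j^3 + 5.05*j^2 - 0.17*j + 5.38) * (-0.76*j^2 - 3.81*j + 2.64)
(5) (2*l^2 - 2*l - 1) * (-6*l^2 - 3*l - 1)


(1) = 2*k^4 - 18*k^3 + 17*k^2/2 + 60*k
(2) = p^5 + 6*p^4 - 23*p^3 - 132*p^2 - 140*p
(3) = -5.56*u^2 + 1.87*u - 8.94
(4) = 5.206*j^5 + 22.2605*j^4 - 37.1953*j^3 + 9.8909*j^2 - 20.9466*j + 14.2032
(5) = -12*l^4 + 6*l^3 + 10*l^2 + 5*l + 1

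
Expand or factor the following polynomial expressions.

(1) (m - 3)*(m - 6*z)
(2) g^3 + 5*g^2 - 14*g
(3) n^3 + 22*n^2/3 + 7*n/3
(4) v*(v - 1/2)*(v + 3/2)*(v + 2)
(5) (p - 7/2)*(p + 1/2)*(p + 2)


(1) = m^2 - 6*m*z - 3*m + 18*z
(2) = g*(g - 2)*(g + 7)
(3) = n*(n + 1/3)*(n + 7)
(4) = v^4 + 3*v^3 + 5*v^2/4 - 3*v/2
(5) = p^3 - p^2 - 31*p/4 - 7/2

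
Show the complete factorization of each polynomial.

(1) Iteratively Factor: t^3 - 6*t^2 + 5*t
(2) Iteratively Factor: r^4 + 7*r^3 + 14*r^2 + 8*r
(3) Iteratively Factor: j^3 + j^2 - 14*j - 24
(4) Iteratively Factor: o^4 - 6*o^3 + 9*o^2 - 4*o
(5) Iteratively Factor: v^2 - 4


(1) = (t - 1)*(t^2 - 5*t) = (t - 5)*(t - 1)*(t)
(2) = (r)*(r^3 + 7*r^2 + 14*r + 8) = r*(r + 1)*(r^2 + 6*r + 8) = r*(r + 1)*(r + 4)*(r + 2)
(3) = (j + 3)*(j^2 - 2*j - 8) = (j + 2)*(j + 3)*(j - 4)
(4) = (o - 1)*(o^3 - 5*o^2 + 4*o) = o*(o - 1)*(o^2 - 5*o + 4) = o*(o - 4)*(o - 1)*(o - 1)
(5) = (v - 2)*(v + 2)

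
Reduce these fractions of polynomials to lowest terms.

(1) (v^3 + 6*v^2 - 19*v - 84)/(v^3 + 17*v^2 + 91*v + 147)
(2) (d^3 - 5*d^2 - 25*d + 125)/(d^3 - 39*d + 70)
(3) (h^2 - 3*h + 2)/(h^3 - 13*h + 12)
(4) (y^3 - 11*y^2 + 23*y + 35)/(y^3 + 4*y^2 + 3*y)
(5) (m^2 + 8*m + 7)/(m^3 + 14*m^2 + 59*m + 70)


(1) = (v - 4)/(v + 7)
(2) = (d^2 - 25)/(d^2 + 5*d - 14)
(3) = (h - 2)/(h^2 + h - 12)
(4) = (y^2 - 12*y + 35)/(y^2 + 3*y)
(5) = (m + 1)/(m^2 + 7*m + 10)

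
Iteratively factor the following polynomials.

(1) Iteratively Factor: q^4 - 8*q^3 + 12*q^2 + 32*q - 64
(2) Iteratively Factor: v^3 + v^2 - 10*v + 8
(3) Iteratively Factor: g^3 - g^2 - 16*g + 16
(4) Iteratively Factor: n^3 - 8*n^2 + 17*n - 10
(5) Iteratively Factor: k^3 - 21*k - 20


(1) = (q - 4)*(q^3 - 4*q^2 - 4*q + 16) = (q - 4)^2*(q^2 - 4) = (q - 4)^2*(q + 2)*(q - 2)
(2) = (v - 2)*(v^2 + 3*v - 4) = (v - 2)*(v - 1)*(v + 4)
(3) = (g - 1)*(g^2 - 16) = (g - 4)*(g - 1)*(g + 4)
(4) = (n - 1)*(n^2 - 7*n + 10) = (n - 2)*(n - 1)*(n - 5)
(5) = (k - 5)*(k^2 + 5*k + 4) = (k - 5)*(k + 1)*(k + 4)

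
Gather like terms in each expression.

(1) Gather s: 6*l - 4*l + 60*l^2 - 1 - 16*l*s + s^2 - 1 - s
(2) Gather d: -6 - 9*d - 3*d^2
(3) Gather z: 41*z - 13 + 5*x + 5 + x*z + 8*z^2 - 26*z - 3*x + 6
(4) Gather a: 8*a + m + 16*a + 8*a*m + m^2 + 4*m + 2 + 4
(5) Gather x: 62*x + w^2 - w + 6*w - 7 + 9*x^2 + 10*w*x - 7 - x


(1) = 60*l^2 + 2*l + s^2 + s*(-16*l - 1) - 2
(2) = -3*d^2 - 9*d - 6
(3) = 2*x + 8*z^2 + z*(x + 15) - 2
(4) = a*(8*m + 24) + m^2 + 5*m + 6
(5) = w^2 + 5*w + 9*x^2 + x*(10*w + 61) - 14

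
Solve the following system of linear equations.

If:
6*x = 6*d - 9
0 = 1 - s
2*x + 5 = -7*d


Then:
d = -2/9
s = 1
x = -31/18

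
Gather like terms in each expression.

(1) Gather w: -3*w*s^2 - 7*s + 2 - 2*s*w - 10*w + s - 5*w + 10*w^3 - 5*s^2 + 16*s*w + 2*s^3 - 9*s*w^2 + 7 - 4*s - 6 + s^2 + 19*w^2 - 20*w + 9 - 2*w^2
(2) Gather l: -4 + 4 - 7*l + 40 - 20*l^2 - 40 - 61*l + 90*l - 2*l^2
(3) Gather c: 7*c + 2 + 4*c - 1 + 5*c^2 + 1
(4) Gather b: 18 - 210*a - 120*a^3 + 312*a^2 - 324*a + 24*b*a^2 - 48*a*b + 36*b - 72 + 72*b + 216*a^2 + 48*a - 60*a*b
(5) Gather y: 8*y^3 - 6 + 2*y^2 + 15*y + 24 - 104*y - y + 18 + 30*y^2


(1) = 2*s^3 - 4*s^2 - 10*s + 10*w^3 + w^2*(17 - 9*s) + w*(-3*s^2 + 14*s - 35) + 12
(2) = -22*l^2 + 22*l
(3) = 5*c^2 + 11*c + 2
(4) = -120*a^3 + 528*a^2 - 486*a + b*(24*a^2 - 108*a + 108) - 54
(5) = 8*y^3 + 32*y^2 - 90*y + 36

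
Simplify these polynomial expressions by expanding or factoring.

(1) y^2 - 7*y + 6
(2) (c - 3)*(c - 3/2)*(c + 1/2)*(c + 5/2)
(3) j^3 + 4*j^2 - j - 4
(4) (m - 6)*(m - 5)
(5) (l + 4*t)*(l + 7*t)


(1) = (y - 6)*(y - 1)
(2) = c^4 - 3*c^3/2 - 31*c^2/4 + 63*c/8 + 45/8
(3) = (j - 1)*(j + 1)*(j + 4)
(4) = m^2 - 11*m + 30
(5) = l^2 + 11*l*t + 28*t^2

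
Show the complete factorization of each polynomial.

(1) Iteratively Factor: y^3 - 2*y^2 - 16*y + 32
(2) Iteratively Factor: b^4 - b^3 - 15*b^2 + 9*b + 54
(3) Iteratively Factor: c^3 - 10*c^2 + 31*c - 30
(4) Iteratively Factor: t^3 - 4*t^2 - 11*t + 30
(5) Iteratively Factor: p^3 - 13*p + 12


(1) = (y + 4)*(y^2 - 6*y + 8) = (y - 4)*(y + 4)*(y - 2)
(2) = (b - 3)*(b^3 + 2*b^2 - 9*b - 18) = (b - 3)*(b + 3)*(b^2 - b - 6) = (b - 3)*(b + 2)*(b + 3)*(b - 3)
(3) = (c - 3)*(c^2 - 7*c + 10) = (c - 3)*(c - 2)*(c - 5)
(4) = (t - 5)*(t^2 + t - 6) = (t - 5)*(t + 3)*(t - 2)
(5) = (p - 1)*(p^2 + p - 12) = (p - 1)*(p + 4)*(p - 3)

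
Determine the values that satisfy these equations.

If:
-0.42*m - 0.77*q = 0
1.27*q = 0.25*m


Then:
m = 0.00
q = 0.00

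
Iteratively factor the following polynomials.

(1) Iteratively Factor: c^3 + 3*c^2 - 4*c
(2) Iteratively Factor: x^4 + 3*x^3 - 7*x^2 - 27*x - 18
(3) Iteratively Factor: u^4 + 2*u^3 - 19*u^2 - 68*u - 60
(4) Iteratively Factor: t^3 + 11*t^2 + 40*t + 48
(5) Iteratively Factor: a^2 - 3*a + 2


(1) = (c - 1)*(c^2 + 4*c) = (c - 1)*(c + 4)*(c)
(2) = (x + 1)*(x^3 + 2*x^2 - 9*x - 18) = (x + 1)*(x + 3)*(x^2 - x - 6) = (x + 1)*(x + 2)*(x + 3)*(x - 3)
(3) = (u + 2)*(u^3 - 19*u - 30) = (u + 2)^2*(u^2 - 2*u - 15) = (u - 5)*(u + 2)^2*(u + 3)
(4) = (t + 4)*(t^2 + 7*t + 12) = (t + 4)^2*(t + 3)
(5) = (a - 2)*(a - 1)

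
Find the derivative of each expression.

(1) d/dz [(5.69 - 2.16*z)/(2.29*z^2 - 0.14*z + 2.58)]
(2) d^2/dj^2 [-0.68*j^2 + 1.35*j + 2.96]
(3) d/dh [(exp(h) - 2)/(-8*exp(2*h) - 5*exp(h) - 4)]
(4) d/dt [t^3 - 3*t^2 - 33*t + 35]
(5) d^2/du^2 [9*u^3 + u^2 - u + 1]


(1) = (4.9464*z^2 - 26.0602*z - 4.7762)/(5.2441*z^4 - 0.6412*z^3 + 11.836*z^2 - 0.7224*z + 6.6564)
(2) = -1.36000000000000
(3) = ((exp(h) - 2)*(16*exp(h) + 5) - 8*exp(2*h) - 5*exp(h) - 4)*exp(h)/(8*exp(2*h) + 5*exp(h) + 4)^2
(4) = 3*t^2 - 6*t - 33
(5) = 54*u + 2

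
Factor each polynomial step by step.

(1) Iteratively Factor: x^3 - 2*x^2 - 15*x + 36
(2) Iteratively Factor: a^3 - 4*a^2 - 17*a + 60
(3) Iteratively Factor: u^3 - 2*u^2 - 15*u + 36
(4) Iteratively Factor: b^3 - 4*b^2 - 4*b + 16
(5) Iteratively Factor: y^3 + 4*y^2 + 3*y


(1) = (x - 3)*(x^2 + x - 12) = (x - 3)*(x + 4)*(x - 3)
(2) = (a + 4)*(a^2 - 8*a + 15) = (a - 3)*(a + 4)*(a - 5)
(3) = (u - 3)*(u^2 + u - 12) = (u - 3)*(u + 4)*(u - 3)
(4) = (b + 2)*(b^2 - 6*b + 8) = (b - 2)*(b + 2)*(b - 4)
(5) = (y + 1)*(y^2 + 3*y) = (y + 1)*(y + 3)*(y)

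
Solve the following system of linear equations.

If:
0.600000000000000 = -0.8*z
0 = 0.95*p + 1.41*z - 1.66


Then:
p = 2.86
z = -0.75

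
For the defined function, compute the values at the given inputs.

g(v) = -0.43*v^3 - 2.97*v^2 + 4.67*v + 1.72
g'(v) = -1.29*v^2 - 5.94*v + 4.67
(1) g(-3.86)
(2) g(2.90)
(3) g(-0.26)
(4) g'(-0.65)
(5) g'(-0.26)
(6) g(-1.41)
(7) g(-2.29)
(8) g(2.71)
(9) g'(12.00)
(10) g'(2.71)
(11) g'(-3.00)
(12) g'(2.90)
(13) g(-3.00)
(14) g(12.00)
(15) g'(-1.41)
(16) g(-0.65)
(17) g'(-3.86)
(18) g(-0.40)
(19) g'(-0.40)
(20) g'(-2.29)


(1) = -35.83
(2) = -20.20
(3) = 0.31
(4) = 7.99
(5) = 6.13
(6) = -9.56
(7) = -19.39
(8) = -15.99
(9) = -252.37
(10) = -20.90
(11) = 10.88
(12) = -23.40
(13) = -27.41
(14) = -1112.96
(15) = 10.48
(16) = -2.45
(17) = 8.38
(18) = -0.60
(19) = 6.84
(20) = 11.51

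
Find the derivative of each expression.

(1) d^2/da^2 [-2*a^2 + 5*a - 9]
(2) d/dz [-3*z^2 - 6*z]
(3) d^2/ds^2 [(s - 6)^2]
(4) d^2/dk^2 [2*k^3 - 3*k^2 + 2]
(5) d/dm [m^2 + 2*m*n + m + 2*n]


(1) = -4
(2) = -6*z - 6
(3) = 2
(4) = 12*k - 6
(5) = 2*m + 2*n + 1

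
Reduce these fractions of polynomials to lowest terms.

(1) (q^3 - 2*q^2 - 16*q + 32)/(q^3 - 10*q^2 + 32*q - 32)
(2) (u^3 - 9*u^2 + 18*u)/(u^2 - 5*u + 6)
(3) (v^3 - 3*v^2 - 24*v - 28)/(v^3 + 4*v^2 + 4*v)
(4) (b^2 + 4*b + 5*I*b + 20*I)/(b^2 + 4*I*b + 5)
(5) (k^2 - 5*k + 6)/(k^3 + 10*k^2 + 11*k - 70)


(1) = (q + 4)/(q - 4)
(2) = (u^2 - 6*u)/(u - 2)
(3) = (v - 7)/v
(4) = (b + 4)/(b - I)
(5) = (k - 3)/(k^2 + 12*k + 35)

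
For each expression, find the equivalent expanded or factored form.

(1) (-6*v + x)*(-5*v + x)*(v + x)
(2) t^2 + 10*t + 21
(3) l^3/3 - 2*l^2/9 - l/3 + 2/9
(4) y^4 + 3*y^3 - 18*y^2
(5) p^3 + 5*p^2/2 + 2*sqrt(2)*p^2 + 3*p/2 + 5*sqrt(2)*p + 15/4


(1) = 30*v^3 + 19*v^2*x - 10*v*x^2 + x^3
(2) = (t + 3)*(t + 7)
(3) = (l/3 + 1/3)*(l - 1)*(l - 2/3)
(4) = y^2*(y - 3)*(y + 6)
(5) = (p + 5/2)*(p + sqrt(2)/2)*(p + 3*sqrt(2)/2)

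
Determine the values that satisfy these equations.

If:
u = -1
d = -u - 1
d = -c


Then:
c = 0
d = 0
u = -1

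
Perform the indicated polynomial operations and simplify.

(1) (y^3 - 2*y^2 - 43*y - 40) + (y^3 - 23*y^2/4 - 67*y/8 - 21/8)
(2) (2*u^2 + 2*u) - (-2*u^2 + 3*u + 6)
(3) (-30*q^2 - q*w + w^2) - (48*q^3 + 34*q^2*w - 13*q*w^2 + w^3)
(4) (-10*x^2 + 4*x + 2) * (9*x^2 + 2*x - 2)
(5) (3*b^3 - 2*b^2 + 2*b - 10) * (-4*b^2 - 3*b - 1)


(1) = 2*y^3 - 31*y^2/4 - 411*y/8 - 341/8
(2) = 4*u^2 - u - 6
(3) = -48*q^3 - 34*q^2*w - 30*q^2 + 13*q*w^2 - q*w - w^3 + w^2
(4) = -90*x^4 + 16*x^3 + 46*x^2 - 4*x - 4
(5) = -12*b^5 - b^4 - 5*b^3 + 36*b^2 + 28*b + 10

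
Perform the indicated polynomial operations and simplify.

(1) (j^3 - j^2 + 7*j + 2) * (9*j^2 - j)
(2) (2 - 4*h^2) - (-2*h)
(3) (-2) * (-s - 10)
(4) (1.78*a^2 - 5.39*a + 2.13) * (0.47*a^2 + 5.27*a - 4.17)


(1) = 9*j^5 - 10*j^4 + 64*j^3 + 11*j^2 - 2*j
(2) = -4*h^2 + 2*h + 2
(3) = 2*s + 20
(4) = 0.8366*a^4 + 6.8473*a^3 - 34.8268*a^2 + 33.7014*a - 8.8821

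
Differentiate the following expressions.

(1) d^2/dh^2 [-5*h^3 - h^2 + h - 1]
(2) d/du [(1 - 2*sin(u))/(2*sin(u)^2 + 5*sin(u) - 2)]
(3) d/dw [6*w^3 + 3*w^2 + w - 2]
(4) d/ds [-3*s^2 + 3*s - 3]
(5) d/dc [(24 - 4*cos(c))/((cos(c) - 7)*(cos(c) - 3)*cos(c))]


(1) = -30*h - 2
(2) = -(2*sin(2*u) + cos(3*u))/(-5*sin(u) + cos(2*u) + 1)^2
(3) = 18*w^2 + 6*w + 1
(4) = 3 - 6*s
(5) = 8*(-cos(c)^3 + 14*cos(c)^2 - 60*cos(c) + 63)*sin(c)/((cos(c) - 7)^2*(cos(c) - 3)^2*cos(c)^2)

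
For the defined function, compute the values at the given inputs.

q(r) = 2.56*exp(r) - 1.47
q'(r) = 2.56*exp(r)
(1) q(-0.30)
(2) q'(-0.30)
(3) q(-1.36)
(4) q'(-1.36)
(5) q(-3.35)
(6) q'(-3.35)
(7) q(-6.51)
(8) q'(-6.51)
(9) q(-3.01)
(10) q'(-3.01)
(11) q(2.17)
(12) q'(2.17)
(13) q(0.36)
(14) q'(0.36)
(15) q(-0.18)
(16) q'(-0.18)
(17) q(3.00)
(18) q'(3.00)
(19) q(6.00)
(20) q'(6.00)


(1) = 0.43
(2) = 1.90
(3) = -0.81
(4) = 0.66
(5) = -1.38
(6) = 0.09
(7) = -1.47
(8) = 0.00
(9) = -1.34
(10) = 0.13
(11) = 20.95
(12) = 22.42
(13) = 2.20
(14) = 3.67
(15) = 0.67
(16) = 2.14
(17) = 49.95
(18) = 51.42
(19) = 1031.31
(20) = 1032.78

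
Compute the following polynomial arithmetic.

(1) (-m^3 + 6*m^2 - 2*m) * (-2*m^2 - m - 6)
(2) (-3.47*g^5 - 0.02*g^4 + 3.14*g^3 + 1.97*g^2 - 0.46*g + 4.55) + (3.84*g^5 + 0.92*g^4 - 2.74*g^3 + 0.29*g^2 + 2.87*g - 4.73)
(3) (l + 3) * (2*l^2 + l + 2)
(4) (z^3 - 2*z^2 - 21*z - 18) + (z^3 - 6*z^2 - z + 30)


(1) = 2*m^5 - 11*m^4 + 4*m^3 - 34*m^2 + 12*m
(2) = 0.37*g^5 + 0.9*g^4 + 0.4*g^3 + 2.26*g^2 + 2.41*g - 0.18
(3) = 2*l^3 + 7*l^2 + 5*l + 6
(4) = 2*z^3 - 8*z^2 - 22*z + 12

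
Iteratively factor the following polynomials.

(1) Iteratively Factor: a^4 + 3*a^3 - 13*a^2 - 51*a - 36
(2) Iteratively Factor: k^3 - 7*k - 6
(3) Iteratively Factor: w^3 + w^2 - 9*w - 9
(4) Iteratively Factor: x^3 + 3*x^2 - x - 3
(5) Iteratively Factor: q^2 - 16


(1) = (a + 1)*(a^3 + 2*a^2 - 15*a - 36) = (a + 1)*(a + 3)*(a^2 - a - 12) = (a - 4)*(a + 1)*(a + 3)*(a + 3)
(2) = (k + 1)*(k^2 - k - 6) = (k - 3)*(k + 1)*(k + 2)
(3) = (w + 1)*(w^2 - 9) = (w + 1)*(w + 3)*(w - 3)
(4) = (x + 3)*(x^2 - 1) = (x - 1)*(x + 3)*(x + 1)
(5) = (q - 4)*(q + 4)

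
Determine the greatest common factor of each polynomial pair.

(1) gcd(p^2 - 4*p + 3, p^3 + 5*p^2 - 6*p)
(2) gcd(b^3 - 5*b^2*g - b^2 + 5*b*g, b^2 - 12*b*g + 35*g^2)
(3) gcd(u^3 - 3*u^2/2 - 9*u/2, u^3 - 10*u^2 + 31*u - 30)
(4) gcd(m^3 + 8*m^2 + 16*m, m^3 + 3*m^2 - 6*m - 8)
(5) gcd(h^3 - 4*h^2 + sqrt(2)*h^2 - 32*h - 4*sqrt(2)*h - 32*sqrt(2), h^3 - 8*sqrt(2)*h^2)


(1) = p - 1
(2) = gcd(b*(b - 1)*(b - 5*g), (b - 7*g)*(b - 5*g)) = b - 5*g
(3) = gcd(u*(u - 3)*(u + 3/2), (u - 5)*(u - 3)*(u - 2)) = u - 3
(4) = m + 4
(5) = 1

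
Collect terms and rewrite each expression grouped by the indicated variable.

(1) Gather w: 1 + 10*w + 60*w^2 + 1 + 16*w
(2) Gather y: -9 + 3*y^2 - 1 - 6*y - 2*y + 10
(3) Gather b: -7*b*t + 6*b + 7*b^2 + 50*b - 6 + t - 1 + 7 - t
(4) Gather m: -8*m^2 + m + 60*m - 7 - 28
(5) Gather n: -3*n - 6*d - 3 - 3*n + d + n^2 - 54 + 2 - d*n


(1) = 60*w^2 + 26*w + 2
(2) = 3*y^2 - 8*y
(3) = 7*b^2 + b*(56 - 7*t)
(4) = -8*m^2 + 61*m - 35
(5) = -5*d + n^2 + n*(-d - 6) - 55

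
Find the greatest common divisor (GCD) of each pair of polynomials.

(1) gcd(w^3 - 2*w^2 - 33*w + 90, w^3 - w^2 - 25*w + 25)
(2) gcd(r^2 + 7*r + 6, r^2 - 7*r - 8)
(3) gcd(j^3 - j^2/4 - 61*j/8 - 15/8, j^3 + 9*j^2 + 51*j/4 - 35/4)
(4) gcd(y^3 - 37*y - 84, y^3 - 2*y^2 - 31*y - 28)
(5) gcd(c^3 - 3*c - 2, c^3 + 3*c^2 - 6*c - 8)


(1) = w - 5
(2) = r + 1
(3) = gcd((j - 3)*(j + 1/4)*(j + 5/2), (j - 1/2)*(j + 5/2)*(j + 7)) = j + 5/2
(4) = gcd((y - 7)*(y + 3)*(y + 4), (y - 7)*(y + 1)*(y + 4)) = y^2 - 3*y - 28
(5) = c^2 - c - 2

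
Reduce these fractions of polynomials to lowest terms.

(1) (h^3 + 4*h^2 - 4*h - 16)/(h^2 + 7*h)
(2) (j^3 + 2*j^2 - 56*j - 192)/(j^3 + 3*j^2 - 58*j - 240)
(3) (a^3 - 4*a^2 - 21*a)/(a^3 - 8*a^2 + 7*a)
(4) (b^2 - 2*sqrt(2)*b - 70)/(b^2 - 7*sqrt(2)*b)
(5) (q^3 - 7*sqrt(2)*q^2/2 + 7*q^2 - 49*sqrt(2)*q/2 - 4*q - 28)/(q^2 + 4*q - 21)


(1) = (h^3 + 4*h^2 - 4*h - 16)/(h^2 + 7*h)
(2) = (j + 4)/(j + 5)
(3) = (a + 3)/(a - 1)
(4) = (b + 5*sqrt(2))/b
(5) = (2*q^2 - 7*sqrt(2)*q - 8)/(2*q - 6)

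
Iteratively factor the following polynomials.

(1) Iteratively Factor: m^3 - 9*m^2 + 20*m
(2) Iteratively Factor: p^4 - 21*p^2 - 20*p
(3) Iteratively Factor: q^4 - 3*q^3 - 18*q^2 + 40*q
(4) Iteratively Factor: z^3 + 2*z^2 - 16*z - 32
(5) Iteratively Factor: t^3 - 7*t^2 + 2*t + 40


(1) = (m - 4)*(m^2 - 5*m) = m*(m - 4)*(m - 5)
(2) = (p)*(p^3 - 21*p - 20) = p*(p + 1)*(p^2 - p - 20) = p*(p - 5)*(p + 1)*(p + 4)
(3) = (q - 2)*(q^3 - q^2 - 20*q) = (q - 5)*(q - 2)*(q^2 + 4*q) = (q - 5)*(q - 2)*(q + 4)*(q)
(4) = (z - 4)*(z^2 + 6*z + 8) = (z - 4)*(z + 2)*(z + 4)
(5) = (t + 2)*(t^2 - 9*t + 20) = (t - 4)*(t + 2)*(t - 5)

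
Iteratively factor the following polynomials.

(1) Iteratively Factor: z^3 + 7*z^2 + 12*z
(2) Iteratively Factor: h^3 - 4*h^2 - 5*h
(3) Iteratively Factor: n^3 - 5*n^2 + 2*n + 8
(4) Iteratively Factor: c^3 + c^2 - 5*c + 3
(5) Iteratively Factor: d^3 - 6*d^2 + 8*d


(1) = (z)*(z^2 + 7*z + 12) = z*(z + 4)*(z + 3)
(2) = (h - 5)*(h^2 + h) = (h - 5)*(h + 1)*(h)
(3) = (n + 1)*(n^2 - 6*n + 8) = (n - 4)*(n + 1)*(n - 2)
(4) = (c - 1)*(c^2 + 2*c - 3) = (c - 1)^2*(c + 3)
(5) = (d)*(d^2 - 6*d + 8) = d*(d - 2)*(d - 4)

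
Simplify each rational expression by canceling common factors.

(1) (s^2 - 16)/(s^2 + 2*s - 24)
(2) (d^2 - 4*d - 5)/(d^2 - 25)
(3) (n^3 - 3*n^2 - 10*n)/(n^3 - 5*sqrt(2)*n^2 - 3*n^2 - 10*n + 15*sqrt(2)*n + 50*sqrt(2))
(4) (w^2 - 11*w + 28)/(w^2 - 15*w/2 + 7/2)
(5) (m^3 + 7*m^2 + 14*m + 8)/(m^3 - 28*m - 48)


(1) = (s + 4)/(s + 6)
(2) = (d + 1)/(d + 5)
(3) = n/(n - 5*sqrt(2))
(4) = (2*w - 8)/(2*w - 1)
(5) = (m + 1)/(m - 6)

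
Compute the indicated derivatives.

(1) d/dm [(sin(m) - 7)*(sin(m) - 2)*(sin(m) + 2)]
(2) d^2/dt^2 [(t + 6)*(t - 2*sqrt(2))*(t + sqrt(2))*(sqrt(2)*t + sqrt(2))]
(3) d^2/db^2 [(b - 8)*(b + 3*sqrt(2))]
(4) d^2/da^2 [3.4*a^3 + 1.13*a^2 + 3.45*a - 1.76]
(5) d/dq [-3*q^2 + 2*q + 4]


(1) = (3*sin(m)^2 - 14*sin(m) - 4)*cos(m)
(2) = 12*sqrt(2)*t^2 - 12*t + 42*sqrt(2)*t - 28 + 4*sqrt(2)
(3) = 2
(4) = 20.4*a + 2.26
(5) = 2 - 6*q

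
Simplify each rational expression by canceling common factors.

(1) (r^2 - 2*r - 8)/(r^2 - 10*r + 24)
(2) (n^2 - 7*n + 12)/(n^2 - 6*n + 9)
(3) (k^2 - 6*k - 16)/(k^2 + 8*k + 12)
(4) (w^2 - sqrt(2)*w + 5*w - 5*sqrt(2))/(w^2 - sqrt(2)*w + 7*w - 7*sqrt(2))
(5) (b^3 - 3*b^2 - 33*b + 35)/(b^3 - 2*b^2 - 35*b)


(1) = (r + 2)/(r - 6)
(2) = (n - 4)/(n - 3)
(3) = (k - 8)/(k + 6)
(4) = (w + 5)/(w + 7)
(5) = (b - 1)/b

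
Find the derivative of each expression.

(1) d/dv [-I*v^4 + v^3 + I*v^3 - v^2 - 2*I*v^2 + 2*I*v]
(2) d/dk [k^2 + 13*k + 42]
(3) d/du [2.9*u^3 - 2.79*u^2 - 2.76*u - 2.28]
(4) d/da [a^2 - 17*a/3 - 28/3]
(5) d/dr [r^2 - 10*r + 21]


(1) = -4*I*v^3 + v^2*(3 + 3*I) + v*(-2 - 4*I) + 2*I
(2) = 2*k + 13
(3) = 8.7*u^2 - 5.58*u - 2.76
(4) = 2*a - 17/3
(5) = 2*r - 10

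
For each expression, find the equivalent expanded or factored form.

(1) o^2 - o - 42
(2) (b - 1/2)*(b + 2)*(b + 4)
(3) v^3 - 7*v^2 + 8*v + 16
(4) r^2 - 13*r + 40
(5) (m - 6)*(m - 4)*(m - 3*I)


(1) = (o - 7)*(o + 6)
(2) = b^3 + 11*b^2/2 + 5*b - 4
(3) = (v - 4)^2*(v + 1)
(4) = (r - 8)*(r - 5)
(5) = m^3 - 10*m^2 - 3*I*m^2 + 24*m + 30*I*m - 72*I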